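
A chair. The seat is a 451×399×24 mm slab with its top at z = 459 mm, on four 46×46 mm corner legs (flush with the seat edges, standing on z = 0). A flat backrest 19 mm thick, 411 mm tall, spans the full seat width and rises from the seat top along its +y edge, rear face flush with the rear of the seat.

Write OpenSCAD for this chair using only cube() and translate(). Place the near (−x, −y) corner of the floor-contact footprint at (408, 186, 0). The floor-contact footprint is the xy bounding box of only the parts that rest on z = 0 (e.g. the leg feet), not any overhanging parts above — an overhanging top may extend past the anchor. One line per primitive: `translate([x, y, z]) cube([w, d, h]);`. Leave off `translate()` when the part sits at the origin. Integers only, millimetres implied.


translate([408, 186, 435]) cube([451, 399, 24]);
translate([408, 186, 0]) cube([46, 46, 435]);
translate([813, 186, 0]) cube([46, 46, 435]);
translate([408, 539, 0]) cube([46, 46, 435]);
translate([813, 539, 0]) cube([46, 46, 435]);
translate([408, 566, 459]) cube([451, 19, 411]);


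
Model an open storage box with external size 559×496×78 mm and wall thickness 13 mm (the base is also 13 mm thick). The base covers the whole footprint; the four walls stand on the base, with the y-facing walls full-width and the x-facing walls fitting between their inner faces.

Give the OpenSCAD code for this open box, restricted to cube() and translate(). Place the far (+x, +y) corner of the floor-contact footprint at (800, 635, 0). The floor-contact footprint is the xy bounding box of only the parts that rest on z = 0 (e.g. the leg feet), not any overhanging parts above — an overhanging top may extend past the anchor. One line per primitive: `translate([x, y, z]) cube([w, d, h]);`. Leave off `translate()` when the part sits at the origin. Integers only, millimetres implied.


translate([241, 139, 0]) cube([559, 496, 13]);
translate([241, 139, 13]) cube([559, 13, 65]);
translate([241, 622, 13]) cube([559, 13, 65]);
translate([241, 152, 13]) cube([13, 470, 65]);
translate([787, 152, 13]) cube([13, 470, 65]);


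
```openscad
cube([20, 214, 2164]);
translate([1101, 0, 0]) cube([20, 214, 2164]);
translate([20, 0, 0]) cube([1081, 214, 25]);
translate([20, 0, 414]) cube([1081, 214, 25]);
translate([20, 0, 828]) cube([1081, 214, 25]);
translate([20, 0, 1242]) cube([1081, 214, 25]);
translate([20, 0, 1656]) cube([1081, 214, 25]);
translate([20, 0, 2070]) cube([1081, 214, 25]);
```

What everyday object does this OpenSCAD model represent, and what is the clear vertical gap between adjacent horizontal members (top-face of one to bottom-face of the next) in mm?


A bookshelf. The clear shelf gap is 389 mm.

Two tall side panels with 6 horizontal boards between them — a bookshelf. The first two shelf undersides are at z = 0 and z = 414; with shelf thickness 25, the clear gap is 414 − 0 − 25 = 389 mm.


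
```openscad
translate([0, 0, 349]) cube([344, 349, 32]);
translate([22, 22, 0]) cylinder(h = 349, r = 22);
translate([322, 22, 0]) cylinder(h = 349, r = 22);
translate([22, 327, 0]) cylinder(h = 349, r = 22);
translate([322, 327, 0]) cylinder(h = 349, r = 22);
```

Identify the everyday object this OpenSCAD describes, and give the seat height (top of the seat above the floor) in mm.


A stool. The seat height is 381 mm.

A 344×349×32 slab at z = 349 on four corner cylinders — a stool. The seat top is 349 + 32 = 381 mm.


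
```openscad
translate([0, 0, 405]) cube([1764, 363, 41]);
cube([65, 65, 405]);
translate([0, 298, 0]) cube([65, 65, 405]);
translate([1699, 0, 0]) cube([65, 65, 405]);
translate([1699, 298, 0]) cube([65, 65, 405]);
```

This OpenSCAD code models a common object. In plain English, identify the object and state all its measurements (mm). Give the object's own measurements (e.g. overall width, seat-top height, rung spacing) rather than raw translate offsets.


A bench: a 1764×363 mm seat slab, 41 mm thick, top at z = 446 mm, on four 65×65 mm square legs flush with the seat corners and standing on z = 0.


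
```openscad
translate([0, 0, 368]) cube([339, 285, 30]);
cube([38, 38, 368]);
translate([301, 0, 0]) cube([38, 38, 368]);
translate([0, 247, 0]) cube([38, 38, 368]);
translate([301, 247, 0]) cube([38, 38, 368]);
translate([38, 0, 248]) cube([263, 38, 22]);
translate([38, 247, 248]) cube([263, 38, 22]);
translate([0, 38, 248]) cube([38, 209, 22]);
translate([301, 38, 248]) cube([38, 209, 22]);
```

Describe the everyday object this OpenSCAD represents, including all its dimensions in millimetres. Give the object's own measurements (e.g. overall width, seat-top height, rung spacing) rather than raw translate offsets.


A simple wooden stool: a rectangular seat 339 mm (x) by 285 mm (y), 30 mm thick, top face at z = 398 mm, on four square legs, each 38×38 mm in cross-section. The legs rest on z = 0, each flush with a corner of the seat. Four stretchers, 38 mm wide and 22 mm tall, connect adjacent legs with their undersides at z = 248 mm, each running between the inner faces of the legs it joins and aligned with the legs' outer faces on the other axis.


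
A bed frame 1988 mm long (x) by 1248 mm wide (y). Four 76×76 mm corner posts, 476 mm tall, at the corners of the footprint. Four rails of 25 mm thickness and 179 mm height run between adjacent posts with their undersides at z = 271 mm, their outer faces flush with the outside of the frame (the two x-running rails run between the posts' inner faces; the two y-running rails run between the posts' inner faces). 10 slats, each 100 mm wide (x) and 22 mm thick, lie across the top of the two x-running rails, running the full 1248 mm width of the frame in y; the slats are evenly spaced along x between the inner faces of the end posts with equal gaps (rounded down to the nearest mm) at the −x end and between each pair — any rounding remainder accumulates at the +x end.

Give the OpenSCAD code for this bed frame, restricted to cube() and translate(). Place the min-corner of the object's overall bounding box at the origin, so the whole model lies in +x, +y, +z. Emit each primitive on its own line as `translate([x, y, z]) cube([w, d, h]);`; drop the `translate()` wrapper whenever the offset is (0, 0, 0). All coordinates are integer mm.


// slat z = rail_z + rail_h = 271 + 179 = 450
// slat gap = ⌊(1836 − 10·100) / 11⌋ = 76
cube([76, 76, 476]);
translate([0, 1172, 0]) cube([76, 76, 476]);
translate([1912, 0, 0]) cube([76, 76, 476]);
translate([1912, 1172, 0]) cube([76, 76, 476]);
translate([76, 0, 271]) cube([1836, 25, 179]);
translate([76, 1223, 271]) cube([1836, 25, 179]);
translate([0, 76, 271]) cube([25, 1096, 179]);
translate([1963, 76, 271]) cube([25, 1096, 179]);
translate([152, 0, 450]) cube([100, 1248, 22]);
translate([328, 0, 450]) cube([100, 1248, 22]);
translate([504, 0, 450]) cube([100, 1248, 22]);
translate([680, 0, 450]) cube([100, 1248, 22]);
translate([856, 0, 450]) cube([100, 1248, 22]);
translate([1032, 0, 450]) cube([100, 1248, 22]);
translate([1208, 0, 450]) cube([100, 1248, 22]);
translate([1384, 0, 450]) cube([100, 1248, 22]);
translate([1560, 0, 450]) cube([100, 1248, 22]);
translate([1736, 0, 450]) cube([100, 1248, 22]);


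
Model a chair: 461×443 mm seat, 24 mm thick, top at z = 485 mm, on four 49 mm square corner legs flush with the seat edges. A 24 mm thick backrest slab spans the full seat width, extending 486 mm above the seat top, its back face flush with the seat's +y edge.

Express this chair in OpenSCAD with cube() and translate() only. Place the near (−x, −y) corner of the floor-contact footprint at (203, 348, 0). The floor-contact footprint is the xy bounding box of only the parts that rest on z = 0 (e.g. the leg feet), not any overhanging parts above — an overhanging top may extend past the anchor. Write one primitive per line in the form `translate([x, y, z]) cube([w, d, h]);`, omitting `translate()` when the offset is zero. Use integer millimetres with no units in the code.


translate([203, 348, 461]) cube([461, 443, 24]);
translate([203, 348, 0]) cube([49, 49, 461]);
translate([615, 348, 0]) cube([49, 49, 461]);
translate([203, 742, 0]) cube([49, 49, 461]);
translate([615, 742, 0]) cube([49, 49, 461]);
translate([203, 767, 485]) cube([461, 24, 486]);


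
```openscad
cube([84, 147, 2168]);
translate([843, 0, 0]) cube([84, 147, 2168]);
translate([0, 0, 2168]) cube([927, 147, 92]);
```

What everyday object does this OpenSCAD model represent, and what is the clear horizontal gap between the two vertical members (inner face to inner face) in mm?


A door frame. The clear opening width is 759 mm.

Two 2168 mm tall posts with a header on top — a door frame. The left jamb is 84 mm wide at x = 0; the right jamb starts at x = 843. The clear opening is 843 − 84 = 759 mm.


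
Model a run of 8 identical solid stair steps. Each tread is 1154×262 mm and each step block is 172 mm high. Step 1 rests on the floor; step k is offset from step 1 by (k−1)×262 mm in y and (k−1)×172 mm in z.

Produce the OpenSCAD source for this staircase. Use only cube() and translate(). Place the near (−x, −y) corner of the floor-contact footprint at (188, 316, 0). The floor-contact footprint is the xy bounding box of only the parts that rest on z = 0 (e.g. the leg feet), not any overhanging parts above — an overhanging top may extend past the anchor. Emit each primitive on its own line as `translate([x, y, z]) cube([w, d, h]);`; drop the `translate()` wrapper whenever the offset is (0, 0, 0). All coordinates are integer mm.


translate([188, 316, 0]) cube([1154, 262, 172]);
translate([188, 578, 172]) cube([1154, 262, 172]);
translate([188, 840, 344]) cube([1154, 262, 172]);
translate([188, 1102, 516]) cube([1154, 262, 172]);
translate([188, 1364, 688]) cube([1154, 262, 172]);
translate([188, 1626, 860]) cube([1154, 262, 172]);
translate([188, 1888, 1032]) cube([1154, 262, 172]);
translate([188, 2150, 1204]) cube([1154, 262, 172]);


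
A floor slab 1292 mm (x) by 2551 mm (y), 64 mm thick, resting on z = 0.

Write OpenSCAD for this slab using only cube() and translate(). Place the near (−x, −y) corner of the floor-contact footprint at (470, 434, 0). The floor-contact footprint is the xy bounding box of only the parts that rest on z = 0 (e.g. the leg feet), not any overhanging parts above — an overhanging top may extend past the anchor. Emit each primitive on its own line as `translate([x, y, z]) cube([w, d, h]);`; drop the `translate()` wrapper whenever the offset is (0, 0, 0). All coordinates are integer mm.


translate([470, 434, 0]) cube([1292, 2551, 64]);


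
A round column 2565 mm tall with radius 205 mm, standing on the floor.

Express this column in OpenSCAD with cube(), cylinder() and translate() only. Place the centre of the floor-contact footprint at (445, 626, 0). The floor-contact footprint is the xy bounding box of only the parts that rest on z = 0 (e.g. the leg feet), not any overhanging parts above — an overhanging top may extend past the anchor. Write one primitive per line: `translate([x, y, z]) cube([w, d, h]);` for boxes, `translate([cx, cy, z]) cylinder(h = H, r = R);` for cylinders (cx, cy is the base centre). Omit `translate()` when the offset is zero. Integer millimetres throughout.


translate([445, 626, 0]) cylinder(h = 2565, r = 205);


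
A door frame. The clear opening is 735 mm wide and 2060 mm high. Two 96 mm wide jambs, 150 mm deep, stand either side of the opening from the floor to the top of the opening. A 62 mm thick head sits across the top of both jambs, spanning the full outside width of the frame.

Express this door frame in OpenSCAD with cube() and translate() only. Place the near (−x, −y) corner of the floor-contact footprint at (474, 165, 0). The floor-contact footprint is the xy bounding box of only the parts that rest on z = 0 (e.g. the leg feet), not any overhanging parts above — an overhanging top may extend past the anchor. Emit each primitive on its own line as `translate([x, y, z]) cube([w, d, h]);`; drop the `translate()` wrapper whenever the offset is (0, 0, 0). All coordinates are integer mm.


translate([474, 165, 0]) cube([96, 150, 2060]);
translate([1305, 165, 0]) cube([96, 150, 2060]);
translate([474, 165, 2060]) cube([927, 150, 62]);


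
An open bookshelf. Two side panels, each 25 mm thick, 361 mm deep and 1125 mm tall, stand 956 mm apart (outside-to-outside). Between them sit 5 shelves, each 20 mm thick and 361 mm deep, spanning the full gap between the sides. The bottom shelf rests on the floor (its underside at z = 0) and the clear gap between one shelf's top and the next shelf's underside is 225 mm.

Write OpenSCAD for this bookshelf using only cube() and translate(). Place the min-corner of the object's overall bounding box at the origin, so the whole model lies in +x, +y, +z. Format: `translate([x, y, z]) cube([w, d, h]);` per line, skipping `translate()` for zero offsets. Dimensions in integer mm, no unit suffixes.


cube([25, 361, 1125]);
translate([931, 0, 0]) cube([25, 361, 1125]);
translate([25, 0, 0]) cube([906, 361, 20]);
translate([25, 0, 245]) cube([906, 361, 20]);
translate([25, 0, 490]) cube([906, 361, 20]);
translate([25, 0, 735]) cube([906, 361, 20]);
translate([25, 0, 980]) cube([906, 361, 20]);


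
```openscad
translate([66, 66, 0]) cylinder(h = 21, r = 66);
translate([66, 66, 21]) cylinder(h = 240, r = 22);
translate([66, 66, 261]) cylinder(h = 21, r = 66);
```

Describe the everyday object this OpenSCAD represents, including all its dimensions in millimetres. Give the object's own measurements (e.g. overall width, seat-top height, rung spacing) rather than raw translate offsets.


A spool: two coaxial disc flanges of radius 66 mm and thickness 21 mm, joined by a core cylinder of radius 22 mm and height 240 mm. The lower flange rests on z = 0 and the three cylinders share a vertical axis.


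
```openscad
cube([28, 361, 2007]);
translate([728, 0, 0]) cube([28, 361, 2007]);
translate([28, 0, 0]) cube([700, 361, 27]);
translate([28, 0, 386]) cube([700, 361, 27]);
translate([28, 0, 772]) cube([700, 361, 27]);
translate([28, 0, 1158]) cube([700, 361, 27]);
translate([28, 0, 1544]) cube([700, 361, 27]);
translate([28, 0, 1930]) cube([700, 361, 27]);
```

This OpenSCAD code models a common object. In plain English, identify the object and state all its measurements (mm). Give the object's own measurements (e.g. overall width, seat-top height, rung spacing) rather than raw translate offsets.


An open bookshelf. Two side panels, each 28 mm thick, 361 mm deep and 2007 mm tall, stand 756 mm apart (outside-to-outside). Between them sit 6 shelves, each 27 mm thick and 361 mm deep, spanning the full gap between the sides. The bottom shelf rests on the floor (its underside at z = 0) and the clear gap between one shelf's top and the next shelf's underside is 359 mm.


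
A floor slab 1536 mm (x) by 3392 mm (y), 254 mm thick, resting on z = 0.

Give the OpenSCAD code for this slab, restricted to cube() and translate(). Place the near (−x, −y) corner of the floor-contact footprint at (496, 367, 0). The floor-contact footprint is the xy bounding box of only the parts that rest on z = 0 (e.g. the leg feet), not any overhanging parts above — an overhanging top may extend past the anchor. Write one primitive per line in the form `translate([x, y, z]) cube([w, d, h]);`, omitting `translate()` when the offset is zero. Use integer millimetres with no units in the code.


translate([496, 367, 0]) cube([1536, 3392, 254]);


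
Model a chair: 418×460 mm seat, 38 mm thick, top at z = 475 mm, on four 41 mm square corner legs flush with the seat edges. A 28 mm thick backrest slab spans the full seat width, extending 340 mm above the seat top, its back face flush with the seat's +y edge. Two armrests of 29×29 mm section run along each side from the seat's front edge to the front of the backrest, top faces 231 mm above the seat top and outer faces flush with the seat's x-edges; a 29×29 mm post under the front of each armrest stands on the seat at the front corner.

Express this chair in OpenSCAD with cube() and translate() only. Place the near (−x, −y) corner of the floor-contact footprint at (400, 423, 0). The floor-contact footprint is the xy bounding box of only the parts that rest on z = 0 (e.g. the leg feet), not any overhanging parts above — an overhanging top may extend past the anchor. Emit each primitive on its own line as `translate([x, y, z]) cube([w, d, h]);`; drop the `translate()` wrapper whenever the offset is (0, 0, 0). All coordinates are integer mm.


translate([400, 423, 437]) cube([418, 460, 38]);
translate([400, 423, 0]) cube([41, 41, 437]);
translate([777, 423, 0]) cube([41, 41, 437]);
translate([400, 842, 0]) cube([41, 41, 437]);
translate([777, 842, 0]) cube([41, 41, 437]);
translate([400, 855, 475]) cube([418, 28, 340]);
translate([400, 423, 677]) cube([29, 432, 29]);
translate([789, 423, 677]) cube([29, 432, 29]);
translate([400, 423, 475]) cube([29, 29, 202]);
translate([789, 423, 475]) cube([29, 29, 202]);


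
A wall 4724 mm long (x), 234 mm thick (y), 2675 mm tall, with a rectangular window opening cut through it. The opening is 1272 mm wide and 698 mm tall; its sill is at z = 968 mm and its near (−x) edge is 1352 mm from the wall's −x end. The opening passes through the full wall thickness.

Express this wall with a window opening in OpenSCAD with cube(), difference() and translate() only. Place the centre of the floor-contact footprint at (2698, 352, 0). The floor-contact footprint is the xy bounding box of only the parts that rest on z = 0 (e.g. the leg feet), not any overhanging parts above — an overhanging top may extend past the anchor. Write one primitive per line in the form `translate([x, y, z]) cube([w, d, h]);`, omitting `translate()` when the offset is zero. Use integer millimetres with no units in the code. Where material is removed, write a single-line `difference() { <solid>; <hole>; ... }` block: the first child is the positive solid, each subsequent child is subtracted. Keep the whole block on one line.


difference() { translate([336, 235, 0]) cube([4724, 234, 2675]); translate([1688, 235, 968]) cube([1272, 234, 698]); }


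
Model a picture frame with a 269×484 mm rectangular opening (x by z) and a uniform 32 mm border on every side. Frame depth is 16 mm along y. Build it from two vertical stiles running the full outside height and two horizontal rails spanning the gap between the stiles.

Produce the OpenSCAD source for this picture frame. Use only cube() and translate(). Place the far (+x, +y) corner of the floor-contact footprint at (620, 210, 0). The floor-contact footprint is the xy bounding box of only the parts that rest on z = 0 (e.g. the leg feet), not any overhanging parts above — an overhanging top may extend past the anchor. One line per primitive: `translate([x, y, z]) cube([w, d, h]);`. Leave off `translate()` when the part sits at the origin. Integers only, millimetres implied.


translate([287, 194, 0]) cube([32, 16, 548]);
translate([588, 194, 0]) cube([32, 16, 548]);
translate([319, 194, 0]) cube([269, 16, 32]);
translate([319, 194, 516]) cube([269, 16, 32]);


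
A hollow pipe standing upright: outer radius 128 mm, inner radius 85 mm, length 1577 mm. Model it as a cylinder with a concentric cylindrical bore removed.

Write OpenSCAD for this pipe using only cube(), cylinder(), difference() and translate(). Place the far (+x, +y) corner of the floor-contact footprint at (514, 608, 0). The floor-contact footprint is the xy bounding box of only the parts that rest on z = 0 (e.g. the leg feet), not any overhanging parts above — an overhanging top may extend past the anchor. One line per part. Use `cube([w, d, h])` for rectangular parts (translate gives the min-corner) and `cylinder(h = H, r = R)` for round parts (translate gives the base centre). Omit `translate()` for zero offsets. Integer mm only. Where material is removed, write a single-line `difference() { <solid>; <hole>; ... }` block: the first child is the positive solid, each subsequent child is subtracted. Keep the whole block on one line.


difference() { translate([386, 480, 0]) cylinder(h = 1577, r = 128); translate([386, 480, 0]) cylinder(h = 1577, r = 85); }


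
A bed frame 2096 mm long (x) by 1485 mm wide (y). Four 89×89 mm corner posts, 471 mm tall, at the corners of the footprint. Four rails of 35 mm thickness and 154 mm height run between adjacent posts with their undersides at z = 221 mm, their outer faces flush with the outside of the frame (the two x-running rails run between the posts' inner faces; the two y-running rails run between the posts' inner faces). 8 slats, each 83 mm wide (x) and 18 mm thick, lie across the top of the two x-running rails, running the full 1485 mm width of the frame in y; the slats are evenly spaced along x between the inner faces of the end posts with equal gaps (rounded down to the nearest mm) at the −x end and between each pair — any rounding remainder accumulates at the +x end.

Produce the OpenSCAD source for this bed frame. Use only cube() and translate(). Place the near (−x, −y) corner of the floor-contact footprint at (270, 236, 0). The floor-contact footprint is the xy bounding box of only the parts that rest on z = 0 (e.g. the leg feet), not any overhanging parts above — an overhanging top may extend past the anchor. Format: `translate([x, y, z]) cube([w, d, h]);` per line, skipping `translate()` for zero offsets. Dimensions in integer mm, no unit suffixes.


translate([270, 236, 0]) cube([89, 89, 471]);
translate([270, 1632, 0]) cube([89, 89, 471]);
translate([2277, 236, 0]) cube([89, 89, 471]);
translate([2277, 1632, 0]) cube([89, 89, 471]);
translate([359, 236, 221]) cube([1918, 35, 154]);
translate([359, 1686, 221]) cube([1918, 35, 154]);
translate([270, 325, 221]) cube([35, 1307, 154]);
translate([2331, 325, 221]) cube([35, 1307, 154]);
translate([498, 236, 375]) cube([83, 1485, 18]);
translate([720, 236, 375]) cube([83, 1485, 18]);
translate([942, 236, 375]) cube([83, 1485, 18]);
translate([1164, 236, 375]) cube([83, 1485, 18]);
translate([1386, 236, 375]) cube([83, 1485, 18]);
translate([1608, 236, 375]) cube([83, 1485, 18]);
translate([1830, 236, 375]) cube([83, 1485, 18]);
translate([2052, 236, 375]) cube([83, 1485, 18]);


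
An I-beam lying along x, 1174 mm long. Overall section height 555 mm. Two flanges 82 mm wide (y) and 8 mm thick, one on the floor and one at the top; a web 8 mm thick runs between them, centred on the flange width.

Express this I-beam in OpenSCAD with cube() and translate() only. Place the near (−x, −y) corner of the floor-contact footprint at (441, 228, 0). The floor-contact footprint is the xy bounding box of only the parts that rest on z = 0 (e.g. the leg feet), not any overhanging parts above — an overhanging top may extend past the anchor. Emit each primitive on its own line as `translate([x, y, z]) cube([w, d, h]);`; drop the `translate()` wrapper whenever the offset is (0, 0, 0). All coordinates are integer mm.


translate([441, 228, 0]) cube([1174, 82, 8]);
translate([441, 265, 8]) cube([1174, 8, 539]);
translate([441, 228, 547]) cube([1174, 82, 8]);


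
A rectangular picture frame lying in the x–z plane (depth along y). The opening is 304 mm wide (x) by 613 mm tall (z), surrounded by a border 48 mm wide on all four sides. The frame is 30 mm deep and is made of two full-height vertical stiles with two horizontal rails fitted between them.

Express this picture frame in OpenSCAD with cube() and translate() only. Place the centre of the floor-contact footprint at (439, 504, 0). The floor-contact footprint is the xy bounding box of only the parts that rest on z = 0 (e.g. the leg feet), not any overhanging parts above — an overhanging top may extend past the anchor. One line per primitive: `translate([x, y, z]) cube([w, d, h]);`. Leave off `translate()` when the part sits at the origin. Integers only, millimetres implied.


translate([239, 489, 0]) cube([48, 30, 709]);
translate([591, 489, 0]) cube([48, 30, 709]);
translate([287, 489, 0]) cube([304, 30, 48]);
translate([287, 489, 661]) cube([304, 30, 48]);


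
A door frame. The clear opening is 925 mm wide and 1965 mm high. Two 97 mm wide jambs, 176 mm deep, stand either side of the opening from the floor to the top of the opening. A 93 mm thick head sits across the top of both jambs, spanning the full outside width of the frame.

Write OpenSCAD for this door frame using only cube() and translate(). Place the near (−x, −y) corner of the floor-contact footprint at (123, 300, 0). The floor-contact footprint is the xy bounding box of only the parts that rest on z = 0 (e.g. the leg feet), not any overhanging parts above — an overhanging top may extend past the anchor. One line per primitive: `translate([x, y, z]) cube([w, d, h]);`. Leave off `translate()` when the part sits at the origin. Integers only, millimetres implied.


translate([123, 300, 0]) cube([97, 176, 1965]);
translate([1145, 300, 0]) cube([97, 176, 1965]);
translate([123, 300, 1965]) cube([1119, 176, 93]);


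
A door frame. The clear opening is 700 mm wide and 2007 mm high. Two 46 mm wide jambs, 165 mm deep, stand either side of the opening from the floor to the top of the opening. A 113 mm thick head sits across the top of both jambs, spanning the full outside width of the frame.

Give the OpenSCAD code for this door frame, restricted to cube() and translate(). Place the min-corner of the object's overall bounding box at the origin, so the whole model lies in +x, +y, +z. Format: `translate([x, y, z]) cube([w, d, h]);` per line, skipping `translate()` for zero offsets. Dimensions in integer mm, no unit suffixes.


cube([46, 165, 2007]);
translate([746, 0, 0]) cube([46, 165, 2007]);
translate([0, 0, 2007]) cube([792, 165, 113]);


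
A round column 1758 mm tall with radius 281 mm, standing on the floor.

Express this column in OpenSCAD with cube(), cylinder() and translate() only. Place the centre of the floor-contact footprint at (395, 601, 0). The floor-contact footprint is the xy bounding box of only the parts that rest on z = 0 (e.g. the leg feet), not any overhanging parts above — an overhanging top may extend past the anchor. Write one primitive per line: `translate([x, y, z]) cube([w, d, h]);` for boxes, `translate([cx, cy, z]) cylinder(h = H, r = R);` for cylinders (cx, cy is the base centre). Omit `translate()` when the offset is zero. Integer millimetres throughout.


translate([395, 601, 0]) cylinder(h = 1758, r = 281);


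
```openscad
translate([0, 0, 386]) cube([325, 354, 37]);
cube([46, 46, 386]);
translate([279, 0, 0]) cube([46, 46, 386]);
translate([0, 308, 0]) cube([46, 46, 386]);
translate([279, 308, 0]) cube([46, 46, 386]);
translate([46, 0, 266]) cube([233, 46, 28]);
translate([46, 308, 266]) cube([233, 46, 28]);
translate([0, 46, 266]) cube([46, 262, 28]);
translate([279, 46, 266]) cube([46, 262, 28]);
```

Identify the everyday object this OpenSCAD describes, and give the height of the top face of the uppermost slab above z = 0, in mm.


A stool. The seat height is 423 mm.

A 325×354×37 slab at z = 386 on four corner posts — a stool. The seat top is 386 + 37 = 423 mm.


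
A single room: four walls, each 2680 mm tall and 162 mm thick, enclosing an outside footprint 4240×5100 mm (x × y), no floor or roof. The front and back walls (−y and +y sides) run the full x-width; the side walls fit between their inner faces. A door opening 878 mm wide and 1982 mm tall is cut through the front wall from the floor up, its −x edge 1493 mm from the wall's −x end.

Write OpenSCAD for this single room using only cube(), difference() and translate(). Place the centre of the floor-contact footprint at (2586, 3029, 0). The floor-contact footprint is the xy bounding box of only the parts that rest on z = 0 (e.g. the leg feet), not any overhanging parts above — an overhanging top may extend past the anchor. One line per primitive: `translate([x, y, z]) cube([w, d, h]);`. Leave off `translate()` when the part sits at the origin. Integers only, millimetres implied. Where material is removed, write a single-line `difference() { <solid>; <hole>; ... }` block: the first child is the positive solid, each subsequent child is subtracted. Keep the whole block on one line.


difference() { translate([466, 479, 0]) cube([4240, 162, 2680]); translate([1959, 479, 0]) cube([878, 162, 1982]); }
translate([466, 5417, 0]) cube([4240, 162, 2680]);
translate([466, 641, 0]) cube([162, 4776, 2680]);
translate([4544, 641, 0]) cube([162, 4776, 2680]);


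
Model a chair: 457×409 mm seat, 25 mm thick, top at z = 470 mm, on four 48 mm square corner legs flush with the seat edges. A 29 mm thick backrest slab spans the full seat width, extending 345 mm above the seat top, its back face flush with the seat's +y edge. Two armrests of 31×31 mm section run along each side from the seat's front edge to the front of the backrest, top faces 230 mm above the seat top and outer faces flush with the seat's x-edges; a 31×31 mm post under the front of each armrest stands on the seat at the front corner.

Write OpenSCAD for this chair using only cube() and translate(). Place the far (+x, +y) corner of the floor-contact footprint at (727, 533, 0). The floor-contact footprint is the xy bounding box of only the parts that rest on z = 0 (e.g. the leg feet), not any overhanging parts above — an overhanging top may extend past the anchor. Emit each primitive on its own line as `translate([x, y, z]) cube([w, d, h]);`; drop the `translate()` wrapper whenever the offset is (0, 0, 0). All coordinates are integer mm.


translate([270, 124, 445]) cube([457, 409, 25]);
translate([270, 124, 0]) cube([48, 48, 445]);
translate([679, 124, 0]) cube([48, 48, 445]);
translate([270, 485, 0]) cube([48, 48, 445]);
translate([679, 485, 0]) cube([48, 48, 445]);
translate([270, 504, 470]) cube([457, 29, 345]);
translate([270, 124, 669]) cube([31, 380, 31]);
translate([696, 124, 669]) cube([31, 380, 31]);
translate([270, 124, 470]) cube([31, 31, 199]);
translate([696, 124, 470]) cube([31, 31, 199]);


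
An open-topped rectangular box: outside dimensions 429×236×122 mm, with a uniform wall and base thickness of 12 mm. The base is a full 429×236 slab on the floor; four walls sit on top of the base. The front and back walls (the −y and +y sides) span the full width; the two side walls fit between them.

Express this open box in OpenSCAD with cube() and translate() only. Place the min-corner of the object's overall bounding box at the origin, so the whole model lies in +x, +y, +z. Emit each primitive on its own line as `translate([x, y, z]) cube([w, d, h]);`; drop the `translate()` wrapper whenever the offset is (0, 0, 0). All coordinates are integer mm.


cube([429, 236, 12]);
translate([0, 0, 12]) cube([429, 12, 110]);
translate([0, 224, 12]) cube([429, 12, 110]);
translate([0, 12, 12]) cube([12, 212, 110]);
translate([417, 12, 12]) cube([12, 212, 110]);


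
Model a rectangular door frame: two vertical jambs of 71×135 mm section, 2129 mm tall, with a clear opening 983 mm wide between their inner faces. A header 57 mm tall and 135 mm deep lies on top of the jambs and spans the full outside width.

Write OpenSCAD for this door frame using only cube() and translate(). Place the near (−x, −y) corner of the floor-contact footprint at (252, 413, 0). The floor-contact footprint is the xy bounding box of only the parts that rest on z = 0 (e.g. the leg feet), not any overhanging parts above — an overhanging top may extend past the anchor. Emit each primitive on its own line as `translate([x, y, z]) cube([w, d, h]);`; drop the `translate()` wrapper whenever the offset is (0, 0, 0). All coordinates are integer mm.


translate([252, 413, 0]) cube([71, 135, 2129]);
translate([1306, 413, 0]) cube([71, 135, 2129]);
translate([252, 413, 2129]) cube([1125, 135, 57]);


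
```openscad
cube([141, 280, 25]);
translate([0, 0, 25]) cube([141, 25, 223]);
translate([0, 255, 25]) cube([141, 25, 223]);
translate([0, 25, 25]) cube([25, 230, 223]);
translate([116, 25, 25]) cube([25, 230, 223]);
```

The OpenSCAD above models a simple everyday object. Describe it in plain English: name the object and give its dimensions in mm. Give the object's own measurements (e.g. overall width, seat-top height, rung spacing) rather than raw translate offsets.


An open-topped rectangular box: outside dimensions 141×280×248 mm, with a uniform wall and base thickness of 25 mm. The base is a full 141×280 slab on the floor; four walls sit on top of the base. The front and back walls (the −y and +y sides) span the full width; the two side walls fit between them.


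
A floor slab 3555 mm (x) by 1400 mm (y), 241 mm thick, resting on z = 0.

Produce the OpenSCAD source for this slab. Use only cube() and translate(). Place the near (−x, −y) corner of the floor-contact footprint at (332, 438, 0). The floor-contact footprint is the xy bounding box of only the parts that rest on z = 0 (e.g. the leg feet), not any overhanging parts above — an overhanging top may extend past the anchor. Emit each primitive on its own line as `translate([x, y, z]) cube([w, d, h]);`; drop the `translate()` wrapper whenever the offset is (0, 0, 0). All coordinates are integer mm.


translate([332, 438, 0]) cube([3555, 1400, 241]);


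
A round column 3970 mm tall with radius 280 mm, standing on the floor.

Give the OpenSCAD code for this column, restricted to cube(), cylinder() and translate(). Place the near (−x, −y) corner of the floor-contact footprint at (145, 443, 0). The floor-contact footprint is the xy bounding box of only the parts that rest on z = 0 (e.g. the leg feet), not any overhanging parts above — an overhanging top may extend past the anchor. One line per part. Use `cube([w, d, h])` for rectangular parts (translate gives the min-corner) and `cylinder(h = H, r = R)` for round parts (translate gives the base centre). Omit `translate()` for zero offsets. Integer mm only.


translate([425, 723, 0]) cylinder(h = 3970, r = 280);


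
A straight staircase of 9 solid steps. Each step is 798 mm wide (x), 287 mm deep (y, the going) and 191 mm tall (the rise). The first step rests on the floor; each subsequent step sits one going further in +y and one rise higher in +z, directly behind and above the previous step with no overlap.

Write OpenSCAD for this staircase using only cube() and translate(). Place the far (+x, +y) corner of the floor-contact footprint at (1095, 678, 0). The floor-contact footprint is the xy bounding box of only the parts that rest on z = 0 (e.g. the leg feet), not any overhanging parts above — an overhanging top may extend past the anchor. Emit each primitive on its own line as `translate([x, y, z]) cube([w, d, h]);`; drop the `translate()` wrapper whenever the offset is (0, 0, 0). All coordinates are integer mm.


translate([297, 391, 0]) cube([798, 287, 191]);
translate([297, 678, 191]) cube([798, 287, 191]);
translate([297, 965, 382]) cube([798, 287, 191]);
translate([297, 1252, 573]) cube([798, 287, 191]);
translate([297, 1539, 764]) cube([798, 287, 191]);
translate([297, 1826, 955]) cube([798, 287, 191]);
translate([297, 2113, 1146]) cube([798, 287, 191]);
translate([297, 2400, 1337]) cube([798, 287, 191]);
translate([297, 2687, 1528]) cube([798, 287, 191]);


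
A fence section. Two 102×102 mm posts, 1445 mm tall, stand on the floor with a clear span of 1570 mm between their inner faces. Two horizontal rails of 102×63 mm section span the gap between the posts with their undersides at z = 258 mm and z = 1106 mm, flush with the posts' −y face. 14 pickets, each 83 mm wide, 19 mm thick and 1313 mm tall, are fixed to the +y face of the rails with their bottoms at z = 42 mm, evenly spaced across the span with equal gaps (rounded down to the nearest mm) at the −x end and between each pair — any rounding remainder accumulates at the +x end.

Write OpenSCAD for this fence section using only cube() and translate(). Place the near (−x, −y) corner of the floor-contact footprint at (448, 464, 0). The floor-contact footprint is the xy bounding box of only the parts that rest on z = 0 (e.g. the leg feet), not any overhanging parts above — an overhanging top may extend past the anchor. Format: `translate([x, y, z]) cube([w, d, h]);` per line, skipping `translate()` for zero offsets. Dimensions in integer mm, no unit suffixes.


translate([448, 464, 0]) cube([102, 102, 1445]);
translate([2120, 464, 0]) cube([102, 102, 1445]);
translate([550, 464, 258]) cube([1570, 102, 63]);
translate([550, 464, 1106]) cube([1570, 102, 63]);
translate([577, 566, 42]) cube([83, 19, 1313]);
translate([687, 566, 42]) cube([83, 19, 1313]);
translate([797, 566, 42]) cube([83, 19, 1313]);
translate([907, 566, 42]) cube([83, 19, 1313]);
translate([1017, 566, 42]) cube([83, 19, 1313]);
translate([1127, 566, 42]) cube([83, 19, 1313]);
translate([1237, 566, 42]) cube([83, 19, 1313]);
translate([1347, 566, 42]) cube([83, 19, 1313]);
translate([1457, 566, 42]) cube([83, 19, 1313]);
translate([1567, 566, 42]) cube([83, 19, 1313]);
translate([1677, 566, 42]) cube([83, 19, 1313]);
translate([1787, 566, 42]) cube([83, 19, 1313]);
translate([1897, 566, 42]) cube([83, 19, 1313]);
translate([2007, 566, 42]) cube([83, 19, 1313]);


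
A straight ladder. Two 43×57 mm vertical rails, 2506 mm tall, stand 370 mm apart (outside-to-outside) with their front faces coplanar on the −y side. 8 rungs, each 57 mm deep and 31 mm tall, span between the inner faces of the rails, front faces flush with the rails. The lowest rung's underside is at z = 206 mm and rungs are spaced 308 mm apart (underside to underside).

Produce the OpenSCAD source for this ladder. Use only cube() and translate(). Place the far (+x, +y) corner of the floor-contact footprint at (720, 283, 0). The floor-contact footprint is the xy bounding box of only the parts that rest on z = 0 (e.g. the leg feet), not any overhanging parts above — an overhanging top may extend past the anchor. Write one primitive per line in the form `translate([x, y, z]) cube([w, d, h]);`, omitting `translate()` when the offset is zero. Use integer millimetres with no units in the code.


// rung span = 370 - 2*43 = 284
// rung[k] z = 206 + k*308
translate([350, 226, 0]) cube([43, 57, 2506]);
translate([677, 226, 0]) cube([43, 57, 2506]);
translate([393, 226, 206]) cube([284, 57, 31]);
translate([393, 226, 514]) cube([284, 57, 31]);
translate([393, 226, 822]) cube([284, 57, 31]);
translate([393, 226, 1130]) cube([284, 57, 31]);
translate([393, 226, 1438]) cube([284, 57, 31]);
translate([393, 226, 1746]) cube([284, 57, 31]);
translate([393, 226, 2054]) cube([284, 57, 31]);
translate([393, 226, 2362]) cube([284, 57, 31]);


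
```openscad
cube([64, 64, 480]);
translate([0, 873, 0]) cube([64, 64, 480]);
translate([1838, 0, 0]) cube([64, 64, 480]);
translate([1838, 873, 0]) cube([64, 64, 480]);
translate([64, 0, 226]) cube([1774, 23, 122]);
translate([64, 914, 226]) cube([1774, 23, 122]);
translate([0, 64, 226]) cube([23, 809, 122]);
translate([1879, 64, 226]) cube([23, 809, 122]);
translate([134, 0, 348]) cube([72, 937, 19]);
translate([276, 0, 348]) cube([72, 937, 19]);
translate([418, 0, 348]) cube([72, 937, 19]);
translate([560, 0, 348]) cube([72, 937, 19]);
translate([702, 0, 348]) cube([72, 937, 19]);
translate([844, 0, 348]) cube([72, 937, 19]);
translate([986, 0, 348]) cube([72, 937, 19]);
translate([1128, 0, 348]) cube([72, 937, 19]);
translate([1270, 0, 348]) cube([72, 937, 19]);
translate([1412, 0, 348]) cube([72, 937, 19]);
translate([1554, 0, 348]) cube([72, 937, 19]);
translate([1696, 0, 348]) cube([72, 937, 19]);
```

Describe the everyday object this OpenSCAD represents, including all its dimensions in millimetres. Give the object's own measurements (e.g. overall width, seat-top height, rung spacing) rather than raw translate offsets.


A bed frame 1902 mm long (x) by 937 mm wide (y). Four 64×64 mm corner posts, 480 mm tall, at the corners of the footprint. Four rails of 23 mm thickness and 122 mm height run between adjacent posts with their undersides at z = 226 mm, their outer faces flush with the outside of the frame (the two x-running rails run between the posts' inner faces; the two y-running rails run between the posts' inner faces). 12 slats, each 72 mm wide (x) and 19 mm thick, lie across the top of the two x-running rails, running the full 937 mm width of the frame in y; along x they sit between the end posts with a 70 mm gap after the −x posts and between neighbouring slats and before the +x posts.
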